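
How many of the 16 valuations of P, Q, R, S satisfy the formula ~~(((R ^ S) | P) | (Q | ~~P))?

P  Q  R  S     ~~(((R ^ S) | P) | (Q | ~~P))
1  1  1  1                   1              
1  1  1  0                   1              
1  1  0  1                   1              
1  1  0  0                   1              
1  0  1  1                   1              
1  0  1  0                   1              
1  0  0  1                   1              
1  0  0  0                   1              
0  1  1  1                   1              
0  1  1  0                   1              
0  1  0  1                   1              
0  1  0  0                   1              
0  0  1  1                   0              
0  0  1  0                   1              
0  0  0  1                   1              
0  0  0  0                   0              
The formula is true on 14 of the 16 rows.

14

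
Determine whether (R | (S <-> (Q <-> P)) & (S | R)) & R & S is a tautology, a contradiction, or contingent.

contingent

P | Q | R | S | φ
- | - | - | - | -
F | F | F | F | F
F | F | F | T | F
F | F | T | F | F
F | F | T | T | T
F | T | F | F | F
F | T | F | T | F
F | T | T | F | F
F | T | T | T | T
T | F | F | F | F
T | F | F | T | F
T | F | T | F | F
T | F | T | T | T
T | T | F | F | F
T | T | F | T | F
T | T | T | F | F
T | T | T | T | T
4 of 16 rows are T, so the formula is contingent.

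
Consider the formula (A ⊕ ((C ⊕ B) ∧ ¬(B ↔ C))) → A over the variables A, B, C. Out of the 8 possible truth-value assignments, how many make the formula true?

6

A  B  C  |  (C ⊕ B)  (B ↔ C)  ¬(B ↔ C)  ((C ⊕ B) ∧ ¬(B ↔ C))  (A ⊕ ((C ⊕ B) ∧ ¬(B ↔ C)))  ((A ⊕ ((C ⊕ B) ∧ ¬(B ↔ C))) → A)
0  0  0  |     0        1        0               0                        0                              1                
0  0  1  |     1        0        1               1                        1                              0                
0  1  0  |     1        0        1               1                        1                              0                
0  1  1  |     0        1        0               0                        0                              1                
1  0  0  |     0        1        0               0                        1                              1                
1  0  1  |     1        0        1               1                        0                              1                
1  1  0  |     1        0        1               1                        0                              1                
1  1  1  |     0        1        0               0                        1                              1                
The formula is true on 6 of the 8 rows.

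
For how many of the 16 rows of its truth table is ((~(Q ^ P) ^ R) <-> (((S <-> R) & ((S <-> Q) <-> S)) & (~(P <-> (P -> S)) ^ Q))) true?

7

P | Q | R | S || (Q ^ P) | ~(Q ^ P) | (~(Q ^ P) ^ R) | (S <-> R) | (S <-> Q) | ((S <-> Q) <-> S) | (P -> S) | (P <-> (P -> S)) | ~(P <-> (P -> S)) | (~(P <-> (P -> S)) ^ Q) | φ
1 | 1 | 1 | 1 ||    0    |    1     |       0        |     1     |     1     |         1         |    1     |        1         |         0         |            1            | 0
1 | 1 | 1 | 0 ||    0    |    1     |       0        |     0     |     0     |         1         |    0     |        0         |         1         |            0            | 1
1 | 1 | 0 | 1 ||    0    |    1     |       1        |     0     |     1     |         1         |    1     |        1         |         0         |            1            | 0
1 | 1 | 0 | 0 ||    0    |    1     |       1        |     1     |     0     |         1         |    0     |        0         |         1         |            0            | 0
1 | 0 | 1 | 1 ||    1    |    0     |       1        |     1     |     0     |         0         |    1     |        1         |         0         |            0            | 0
1 | 0 | 1 | 0 ||    1    |    0     |       1        |     0     |     1     |         0         |    0     |        0         |         1         |            1            | 0
1 | 0 | 0 | 1 ||    1    |    0     |       0        |     0     |     0     |         0         |    1     |        1         |         0         |            0            | 1
1 | 0 | 0 | 0 ||    1    |    0     |       0        |     1     |     1     |         0         |    0     |        0         |         1         |            1            | 1
0 | 1 | 1 | 1 ||    1    |    0     |       1        |     1     |     1     |         1         |    1     |        0         |         1         |            0            | 0
0 | 1 | 1 | 0 ||    1    |    0     |       1        |     0     |     0     |         1         |    1     |        0         |         1         |            0            | 0
0 | 1 | 0 | 1 ||    1    |    0     |       0        |     0     |     1     |         1         |    1     |        0         |         1         |            0            | 1
0 | 1 | 0 | 0 ||    1    |    0     |       0        |     1     |     0     |         1         |    1     |        0         |         1         |            0            | 1
0 | 0 | 1 | 1 ||    0    |    1     |       0        |     1     |     0     |         0         |    1     |        0         |         1         |            1            | 1
0 | 0 | 1 | 0 ||    0    |    1     |       0        |     0     |     1     |         0         |    1     |        0         |         1         |            1            | 1
0 | 0 | 0 | 1 ||    0    |    1     |       1        |     0     |     0     |         0         |    1     |        0         |         1         |            1            | 0
0 | 0 | 0 | 0 ||    0    |    1     |       1        |     1     |     1     |         0         |    1     |        0         |         1         |            1            | 0
The formula is true on 7 of the 16 rows.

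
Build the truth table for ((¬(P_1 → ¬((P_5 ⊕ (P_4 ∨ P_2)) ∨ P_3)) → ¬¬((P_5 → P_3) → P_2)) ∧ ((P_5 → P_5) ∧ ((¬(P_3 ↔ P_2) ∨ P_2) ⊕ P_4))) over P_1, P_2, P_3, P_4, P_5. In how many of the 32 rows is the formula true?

13

P_1 | P_2 | P_3 | P_4 | P_5 || φ
 1  |  1  |  1  |  1  |  1  || 0
 1  |  1  |  1  |  1  |  0  || 0
 1  |  1  |  1  |  0  |  1  || 1
 1  |  1  |  1  |  0  |  0  || 1
 1  |  1  |  0  |  1  |  1  || 0
 1  |  1  |  0  |  1  |  0  || 0
 1  |  1  |  0  |  0  |  1  || 1
 1  |  1  |  0  |  0  |  0  || 1
 1  |  0  |  1  |  1  |  1  || 0
 1  |  0  |  1  |  1  |  0  || 0
 1  |  0  |  1  |  0  |  1  || 0
 1  |  0  |  1  |  0  |  0  || 0
 1  |  0  |  0  |  1  |  1  || 1
 1  |  0  |  0  |  1  |  0  || 0
 1  |  0  |  0  |  0  |  1  || 0
 1  |  0  |  0  |  0  |  0  || 0
 0  |  1  |  1  |  1  |  1  || 0
 0  |  1  |  1  |  1  |  0  || 0
 0  |  1  |  1  |  0  |  1  || 1
 0  |  1  |  1  |  0  |  0  || 1
 0  |  1  |  0  |  1  |  1  || 0
 0  |  1  |  0  |  1  |  0  || 0
 0  |  1  |  0  |  0  |  1  || 1
 0  |  1  |  0  |  0  |  0  || 1
 0  |  0  |  1  |  1  |  1  || 0
 0  |  0  |  1  |  1  |  0  || 0
 0  |  0  |  1  |  0  |  1  || 1
 0  |  0  |  1  |  0  |  0  || 1
 0  |  0  |  0  |  1  |  1  || 1
 0  |  0  |  0  |  1  |  0  || 1
 0  |  0  |  0  |  0  |  1  || 0
 0  |  0  |  0  |  0  |  0  || 0
The formula is true on 13 of the 32 rows.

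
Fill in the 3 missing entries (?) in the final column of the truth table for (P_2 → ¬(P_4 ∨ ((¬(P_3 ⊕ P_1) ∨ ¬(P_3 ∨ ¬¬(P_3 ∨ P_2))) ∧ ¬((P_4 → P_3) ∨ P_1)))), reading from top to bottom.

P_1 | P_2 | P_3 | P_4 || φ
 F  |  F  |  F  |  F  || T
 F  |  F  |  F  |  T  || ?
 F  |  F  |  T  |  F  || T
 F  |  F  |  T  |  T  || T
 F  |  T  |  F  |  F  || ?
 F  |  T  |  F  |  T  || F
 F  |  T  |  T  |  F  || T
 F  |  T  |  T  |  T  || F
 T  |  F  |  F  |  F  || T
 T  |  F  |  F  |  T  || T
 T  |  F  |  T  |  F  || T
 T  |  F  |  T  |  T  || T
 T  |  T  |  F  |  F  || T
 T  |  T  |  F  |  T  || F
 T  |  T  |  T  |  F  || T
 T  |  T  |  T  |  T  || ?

Row P_1=F, P_2=F, P_3=F, P_4=T: ¬(P_4 ∨ ((¬(P_3 ⊕ P_1) ∨ ¬(P_3 ∨ ¬¬(P_3 ∨ P_2))) ∧ ¬((P_4 → P_3) ∨ P_1))) = F, so the formula = T.
Row P_1=F, P_2=T, P_3=F, P_4=F: ¬(P_4 ∨ ((¬(P_3 ⊕ P_1) ∨ ¬(P_3 ∨ ¬¬(P_3 ∨ P_2))) ∧ ¬((P_4 → P_3) ∨ P_1))) = T, so the formula = T.
Row P_1=T, P_2=T, P_3=T, P_4=T: ¬(P_4 ∨ ((¬(P_3 ⊕ P_1) ∨ ¬(P_3 ∨ ¬¬(P_3 ∨ P_2))) ∧ ¬((P_4 → P_3) ∨ P_1))) = F, so the formula = F.

T, T, F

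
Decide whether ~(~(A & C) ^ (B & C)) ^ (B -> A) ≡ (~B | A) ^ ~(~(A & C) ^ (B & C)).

A | B | C || φ | ψ
F | F | F || T | T
F | F | T || T | T
F | T | F || F | F
F | T | T || T | T
T | F | F || T | T
T | F | T || F | F
T | T | F || T | T
T | T | T || T | T
The columns for φ and ψ agree on every row, so they are logically equivalent.

equivalent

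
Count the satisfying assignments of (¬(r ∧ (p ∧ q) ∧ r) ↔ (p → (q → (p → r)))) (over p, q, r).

6

p | q | r || (p ∧ q) | (r ∧ (p ∧ q) ∧ r) | ¬(r ∧ (p ∧ q) ∧ r) | (p → r) | (q → (p → r)) | (p → (q → (p → r))) | φ
F | F | F ||    F    |         F         |         T          |    T    |       T       |          T          | T
F | F | T ||    F    |         F         |         T          |    T    |       T       |          T          | T
F | T | F ||    F    |         F         |         T          |    T    |       T       |          T          | T
F | T | T ||    F    |         F         |         T          |    T    |       T       |          T          | T
T | F | F ||    F    |         F         |         T          |    F    |       T       |          T          | T
T | F | T ||    F    |         F         |         T          |    T    |       T       |          T          | T
T | T | F ||    T    |         F         |         T          |    F    |       F       |          F          | F
T | T | T ||    T    |         T         |         F          |    T    |       T       |          T          | F
The formula is true on 6 of the 8 rows.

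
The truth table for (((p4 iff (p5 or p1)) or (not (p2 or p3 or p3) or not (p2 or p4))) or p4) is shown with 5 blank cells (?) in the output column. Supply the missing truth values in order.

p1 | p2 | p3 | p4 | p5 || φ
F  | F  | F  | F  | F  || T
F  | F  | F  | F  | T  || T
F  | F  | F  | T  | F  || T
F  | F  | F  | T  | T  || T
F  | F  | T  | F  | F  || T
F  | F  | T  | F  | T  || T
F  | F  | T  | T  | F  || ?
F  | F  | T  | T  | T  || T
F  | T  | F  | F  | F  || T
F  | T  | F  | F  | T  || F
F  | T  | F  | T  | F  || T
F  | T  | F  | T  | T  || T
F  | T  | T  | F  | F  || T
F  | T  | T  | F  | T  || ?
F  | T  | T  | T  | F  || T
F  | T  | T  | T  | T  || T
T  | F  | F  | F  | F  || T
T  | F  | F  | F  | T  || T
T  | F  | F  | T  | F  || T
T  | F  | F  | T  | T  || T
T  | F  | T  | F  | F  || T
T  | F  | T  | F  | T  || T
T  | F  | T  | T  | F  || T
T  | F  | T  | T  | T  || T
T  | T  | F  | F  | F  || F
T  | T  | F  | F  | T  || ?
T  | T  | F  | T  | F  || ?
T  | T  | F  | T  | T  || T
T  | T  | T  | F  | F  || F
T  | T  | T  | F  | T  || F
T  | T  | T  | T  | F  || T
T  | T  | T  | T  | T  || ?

Row p1=F, p2=F, p3=T, p4=T, p5=F: ((p4 iff (p5 or p1)) or (not (p2 or p3 or p3) or not (p2 or p4))) = F, so the formula = T.
Row p1=F, p2=T, p3=T, p4=F, p5=T: ((p4 iff (p5 or p1)) or (not (p2 or p3 or p3) or not (p2 or p4))) = F, so the formula = F.
Row p1=T, p2=T, p3=F, p4=F, p5=T: ((p4 iff (p5 or p1)) or (not (p2 or p3 or p3) or not (p2 or p4))) = F, so the formula = F.
Row p1=T, p2=T, p3=F, p4=T, p5=F: ((p4 iff (p5 or p1)) or (not (p2 or p3 or p3) or not (p2 or p4))) = T, so the formula = T.
Row p1=T, p2=T, p3=T, p4=T, p5=T: ((p4 iff (p5 or p1)) or (not (p2 or p3 or p3) or not (p2 or p4))) = T, so the formula = T.

T, F, F, T, T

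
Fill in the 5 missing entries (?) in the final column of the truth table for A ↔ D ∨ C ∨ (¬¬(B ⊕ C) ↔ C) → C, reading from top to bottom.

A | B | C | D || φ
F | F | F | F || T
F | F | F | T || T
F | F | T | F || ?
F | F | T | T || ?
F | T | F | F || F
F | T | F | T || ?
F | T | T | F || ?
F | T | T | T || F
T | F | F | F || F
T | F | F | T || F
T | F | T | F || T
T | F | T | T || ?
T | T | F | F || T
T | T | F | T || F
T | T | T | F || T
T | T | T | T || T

Row A=F, B=F, C=T, D=F: (D ∨ C ∨ (¬¬(B ⊕ C) ↔ C) → C) = T, so the formula = F.
Row A=F, B=F, C=T, D=T: (D ∨ C ∨ (¬¬(B ⊕ C) ↔ C) → C) = T, so the formula = F.
Row A=F, B=T, C=F, D=T: (D ∨ C ∨ (¬¬(B ⊕ C) ↔ C) → C) = F, so the formula = T.
Row A=F, B=T, C=T, D=F: (D ∨ C ∨ (¬¬(B ⊕ C) ↔ C) → C) = T, so the formula = F.
Row A=T, B=F, C=T, D=T: (D ∨ C ∨ (¬¬(B ⊕ C) ↔ C) → C) = T, so the formula = T.

F, F, T, F, T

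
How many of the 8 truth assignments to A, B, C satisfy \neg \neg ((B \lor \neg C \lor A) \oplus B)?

3

A  B  C  |  φ
1  1  1  |  0
1  1  0  |  0
1  0  1  |  1
1  0  0  |  1
0  1  1  |  0
0  1  0  |  0
0  0  1  |  0
0  0  0  |  1
The formula is true on 3 of the 8 rows.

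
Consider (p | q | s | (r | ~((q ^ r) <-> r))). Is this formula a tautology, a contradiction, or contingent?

p | q | r | s || φ
T | T | T | T || T
T | T | T | F || T
T | T | F | T || T
T | T | F | F || T
T | F | T | T || T
T | F | T | F || T
T | F | F | T || T
T | F | F | F || T
F | T | T | T || T
F | T | T | F || T
F | T | F | T || T
F | T | F | F || T
F | F | T | T || T
F | F | T | F || T
F | F | F | T || T
F | F | F | F || F
15 of 16 rows are T, so the formula is contingent.

contingent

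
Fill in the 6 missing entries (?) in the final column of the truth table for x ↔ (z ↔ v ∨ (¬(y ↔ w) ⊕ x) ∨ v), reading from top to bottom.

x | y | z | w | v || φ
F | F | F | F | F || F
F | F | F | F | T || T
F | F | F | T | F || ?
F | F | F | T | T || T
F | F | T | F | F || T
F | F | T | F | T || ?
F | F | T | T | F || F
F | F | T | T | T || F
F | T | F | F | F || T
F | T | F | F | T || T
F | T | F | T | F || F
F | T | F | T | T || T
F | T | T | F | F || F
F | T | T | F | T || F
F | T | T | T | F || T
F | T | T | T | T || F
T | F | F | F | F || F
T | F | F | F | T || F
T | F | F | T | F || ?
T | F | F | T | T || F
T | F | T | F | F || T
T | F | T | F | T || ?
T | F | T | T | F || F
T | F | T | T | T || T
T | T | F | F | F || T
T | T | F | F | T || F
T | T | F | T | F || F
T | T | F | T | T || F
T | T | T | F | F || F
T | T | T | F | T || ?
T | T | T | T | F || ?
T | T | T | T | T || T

Row x=F, y=F, z=F, w=T, v=F: (z ↔ v ∨ (¬(y ↔ w) ⊕ x) ∨ v) = F, so the formula = T.
Row x=F, y=F, z=T, w=F, v=T: (z ↔ v ∨ (¬(y ↔ w) ⊕ x) ∨ v) = T, so the formula = F.
Row x=T, y=F, z=F, w=T, v=F: (z ↔ v ∨ (¬(y ↔ w) ⊕ x) ∨ v) = T, so the formula = T.
Row x=T, y=F, z=T, w=F, v=T: (z ↔ v ∨ (¬(y ↔ w) ⊕ x) ∨ v) = T, so the formula = T.
Row x=T, y=T, z=T, w=F, v=T: (z ↔ v ∨ (¬(y ↔ w) ⊕ x) ∨ v) = T, so the formula = T.
Row x=T, y=T, z=T, w=T, v=F: (z ↔ v ∨ (¬(y ↔ w) ⊕ x) ∨ v) = T, so the formula = T.

T, F, T, T, T, T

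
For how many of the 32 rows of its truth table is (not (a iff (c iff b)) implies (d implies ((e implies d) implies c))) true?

28

a | b | c | d | e | φ
- | - | - | - | - | -
F | F | F | F | F | T
F | F | F | F | T | T
F | F | F | T | F | F
F | F | F | T | T | F
F | F | T | F | F | T
F | F | T | F | T | T
F | F | T | T | F | T
F | F | T | T | T | T
F | T | F | F | F | T
F | T | F | F | T | T
F | T | F | T | F | T
F | T | F | T | T | T
F | T | T | F | F | T
F | T | T | F | T | T
F | T | T | T | F | T
F | T | T | T | T | T
T | F | F | F | F | T
T | F | F | F | T | T
T | F | F | T | F | T
T | F | F | T | T | T
T | F | T | F | F | T
T | F | T | F | T | T
T | F | T | T | F | T
T | F | T | T | T | T
T | T | F | F | F | T
T | T | F | F | T | T
T | T | F | T | F | F
T | T | F | T | T | F
T | T | T | F | F | T
T | T | T | F | T | T
T | T | T | T | F | T
T | T | T | T | T | T
The formula is true on 28 of the 32 rows.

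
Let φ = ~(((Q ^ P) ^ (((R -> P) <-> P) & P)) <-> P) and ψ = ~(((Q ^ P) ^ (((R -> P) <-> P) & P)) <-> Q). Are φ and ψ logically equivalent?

P | Q | R || φ | ψ
F | F | F || F | F
F | F | T || F | F
F | T | F || T | F
F | T | T || T | F
T | F | F || T | F
T | F | T || T | F
T | T | F || F | F
T | T | T || F | F
The columns differ at P=F, Q=T, R=F (φ=T, ψ=F), so they are not equivalent.

not equivalent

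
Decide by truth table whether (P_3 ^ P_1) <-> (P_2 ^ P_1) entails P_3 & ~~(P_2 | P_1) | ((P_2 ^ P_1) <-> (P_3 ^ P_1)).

P_1  P_2  P_3  |  φ  ψ
 F    F    F   |  T  T
 F    F    T   |  F  F
 F    T    F   |  F  F
 F    T    T   |  T  T
 T    F    F   |  T  T
 T    F    T   |  F  T
 T    T    F   |  F  F
 T    T    T   |  T  T
In every row where φ is true, ψ is also true, so φ ⊨ ψ.

yes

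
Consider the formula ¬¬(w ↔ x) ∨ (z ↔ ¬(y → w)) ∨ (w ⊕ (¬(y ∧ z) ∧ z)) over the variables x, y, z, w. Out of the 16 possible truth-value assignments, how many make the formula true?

14

x | y | z | w || φ
T | T | T | T || T
T | T | T | F || T
T | T | F | T || T
T | T | F | F || F
T | F | T | T || T
T | F | T | F || T
T | F | F | T || T
T | F | F | F || T
F | T | T | T || T
F | T | T | F || T
F | T | F | T || T
F | T | F | F || T
F | F | T | T || F
F | F | T | F || T
F | F | F | T || T
F | F | F | F || T
The formula is true on 14 of the 16 rows.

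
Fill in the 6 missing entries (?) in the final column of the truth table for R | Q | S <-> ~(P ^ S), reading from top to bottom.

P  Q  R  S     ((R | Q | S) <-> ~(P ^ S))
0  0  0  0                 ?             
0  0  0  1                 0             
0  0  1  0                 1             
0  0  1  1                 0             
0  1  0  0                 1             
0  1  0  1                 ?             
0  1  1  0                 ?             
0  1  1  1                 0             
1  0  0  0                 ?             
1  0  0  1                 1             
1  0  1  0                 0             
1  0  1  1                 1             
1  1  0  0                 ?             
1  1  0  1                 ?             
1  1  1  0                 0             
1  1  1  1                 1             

0, 0, 1, 1, 0, 1

Row P=0, Q=0, R=0, S=0: (R | Q | S) = 0, ~(P ^ S) = 1, so ((R | Q | S) <-> ~(P ^ S)) = 0.
Row P=0, Q=1, R=0, S=1: (R | Q | S) = 1, ~(P ^ S) = 0, so ((R | Q | S) <-> ~(P ^ S)) = 0.
Row P=0, Q=1, R=1, S=0: (R | Q | S) = 1, ~(P ^ S) = 1, so ((R | Q | S) <-> ~(P ^ S)) = 1.
Row P=1, Q=0, R=0, S=0: (R | Q | S) = 0, ~(P ^ S) = 0, so ((R | Q | S) <-> ~(P ^ S)) = 1.
Row P=1, Q=1, R=0, S=0: (R | Q | S) = 1, ~(P ^ S) = 0, so ((R | Q | S) <-> ~(P ^ S)) = 0.
Row P=1, Q=1, R=0, S=1: (R | Q | S) = 1, ~(P ^ S) = 1, so ((R | Q | S) <-> ~(P ^ S)) = 1.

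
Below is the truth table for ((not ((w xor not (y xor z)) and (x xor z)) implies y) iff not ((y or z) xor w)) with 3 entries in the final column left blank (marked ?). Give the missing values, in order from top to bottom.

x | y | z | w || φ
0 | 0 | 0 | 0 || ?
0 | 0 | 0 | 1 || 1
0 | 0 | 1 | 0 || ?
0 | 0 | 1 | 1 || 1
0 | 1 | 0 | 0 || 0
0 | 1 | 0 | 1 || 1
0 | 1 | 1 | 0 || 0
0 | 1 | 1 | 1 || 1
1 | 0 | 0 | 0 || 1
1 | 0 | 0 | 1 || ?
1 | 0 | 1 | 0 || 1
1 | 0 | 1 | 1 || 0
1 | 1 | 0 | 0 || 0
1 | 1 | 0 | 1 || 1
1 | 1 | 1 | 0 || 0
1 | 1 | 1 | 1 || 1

Row x=0, y=0, z=0, w=0: (not ((w xor not (y xor z)) and (x xor z)) implies y) = 0, not ((y or z) xor w) = 1, so the formula = 0.
Row x=0, y=0, z=1, w=0: (not ((w xor not (y xor z)) and (x xor z)) implies y) = 0, not ((y or z) xor w) = 0, so the formula = 1.
Row x=1, y=0, z=0, w=1: (not ((w xor not (y xor z)) and (x xor z)) implies y) = 0, not ((y or z) xor w) = 0, so the formula = 1.

0, 1, 1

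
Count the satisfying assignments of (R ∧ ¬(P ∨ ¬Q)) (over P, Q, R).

P | Q | R | (R ∧ ¬(P ∨ ¬Q))
- | - | - | ---------------
0 | 0 | 0 |        0       
0 | 0 | 1 |        0       
0 | 1 | 0 |        0       
0 | 1 | 1 |        1       
1 | 0 | 0 |        0       
1 | 0 | 1 |        0       
1 | 1 | 0 |        0       
1 | 1 | 1 |        0       
The formula is true on 1 of the 8 rows.

1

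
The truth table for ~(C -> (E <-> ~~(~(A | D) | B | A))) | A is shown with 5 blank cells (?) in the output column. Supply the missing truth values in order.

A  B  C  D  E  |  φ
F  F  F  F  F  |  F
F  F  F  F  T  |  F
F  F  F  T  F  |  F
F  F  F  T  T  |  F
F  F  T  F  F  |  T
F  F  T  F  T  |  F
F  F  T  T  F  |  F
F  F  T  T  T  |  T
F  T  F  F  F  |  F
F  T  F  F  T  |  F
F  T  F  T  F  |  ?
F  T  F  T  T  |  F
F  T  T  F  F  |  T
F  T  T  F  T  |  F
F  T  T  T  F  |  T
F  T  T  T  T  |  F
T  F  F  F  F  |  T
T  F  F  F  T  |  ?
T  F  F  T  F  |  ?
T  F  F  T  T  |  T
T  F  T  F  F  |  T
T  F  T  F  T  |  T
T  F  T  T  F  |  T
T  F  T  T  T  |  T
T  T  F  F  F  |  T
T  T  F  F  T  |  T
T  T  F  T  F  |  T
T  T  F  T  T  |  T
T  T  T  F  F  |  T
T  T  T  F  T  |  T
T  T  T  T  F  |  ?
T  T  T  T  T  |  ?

F, T, T, T, T

Row A=F, B=T, C=F, D=T, E=F: ~(C -> (E <-> ~~(~(A | D) | B | A))) = F, so the formula = F.
Row A=T, B=F, C=F, D=F, E=T: ~(C -> (E <-> ~~(~(A | D) | B | A))) = F, so the formula = T.
Row A=T, B=F, C=F, D=T, E=F: ~(C -> (E <-> ~~(~(A | D) | B | A))) = F, so the formula = T.
Row A=T, B=T, C=T, D=T, E=F: ~(C -> (E <-> ~~(~(A | D) | B | A))) = T, so the formula = T.
Row A=T, B=T, C=T, D=T, E=T: ~(C -> (E <-> ~~(~(A | D) | B | A))) = F, so the formula = T.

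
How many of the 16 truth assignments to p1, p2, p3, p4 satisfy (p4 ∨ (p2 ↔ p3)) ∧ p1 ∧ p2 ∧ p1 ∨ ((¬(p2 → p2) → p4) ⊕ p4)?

10

p1 | p2 | p3 | p4 | (p2 ↔ p3) | (p4 ∨ (p2 ↔ p3)) | ((p4 ∨ (p2 ↔ p3)) ∧ p1) | (p2 → p2) | ¬(p2 → p2) | (¬(p2 → p2) → p4) | ((¬(p2 → p2) → p4) ⊕ p4) | φ
-- | -- | -- | -- | --------- | ---------------- | ----------------------- | --------- | ---------- | ----------------- | ------------------------ | -
F  | F  | F  | F  |     T     |        T         |            F            |     T     |     F      |         T         |            T             | T
F  | F  | F  | T  |     T     |        T         |            F            |     T     |     F      |         T         |            F             | F
F  | F  | T  | F  |     F     |        F         |            F            |     T     |     F      |         T         |            T             | T
F  | F  | T  | T  |     F     |        T         |            F            |     T     |     F      |         T         |            F             | F
F  | T  | F  | F  |     F     |        F         |            F            |     T     |     F      |         T         |            T             | T
F  | T  | F  | T  |     F     |        T         |            F            |     T     |     F      |         T         |            F             | F
F  | T  | T  | F  |     T     |        T         |            F            |     T     |     F      |         T         |            T             | T
F  | T  | T  | T  |     T     |        T         |            F            |     T     |     F      |         T         |            F             | F
T  | F  | F  | F  |     T     |        T         |            T            |     T     |     F      |         T         |            T             | T
T  | F  | F  | T  |     T     |        T         |            T            |     T     |     F      |         T         |            F             | F
T  | F  | T  | F  |     F     |        F         |            F            |     T     |     F      |         T         |            T             | T
T  | F  | T  | T  |     F     |        T         |            T            |     T     |     F      |         T         |            F             | F
T  | T  | F  | F  |     F     |        F         |            F            |     T     |     F      |         T         |            T             | T
T  | T  | F  | T  |     F     |        T         |            T            |     T     |     F      |         T         |            F             | T
T  | T  | T  | F  |     T     |        T         |            T            |     T     |     F      |         T         |            T             | T
T  | T  | T  | T  |     T     |        T         |            T            |     T     |     F      |         T         |            F             | T
The formula is true on 10 of the 16 rows.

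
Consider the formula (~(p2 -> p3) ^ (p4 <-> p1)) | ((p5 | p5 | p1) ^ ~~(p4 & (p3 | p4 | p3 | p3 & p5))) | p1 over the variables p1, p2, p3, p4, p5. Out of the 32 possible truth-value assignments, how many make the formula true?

p1 | p2 | p3 | p4 | p5 || φ
T  | T  | T  | T  | T  || T
T  | T  | T  | T  | F  || T
T  | T  | T  | F  | T  || T
T  | T  | T  | F  | F  || T
T  | T  | F  | T  | T  || T
T  | T  | F  | T  | F  || T
T  | T  | F  | F  | T  || T
T  | T  | F  | F  | F  || T
T  | F  | T  | T  | T  || T
T  | F  | T  | T  | F  || T
T  | F  | T  | F  | T  || T
T  | F  | T  | F  | F  || T
T  | F  | F  | T  | T  || T
T  | F  | F  | T  | F  || T
T  | F  | F  | F  | T  || T
T  | F  | F  | F  | F  || T
F  | T  | T  | T  | T  || F
F  | T  | T  | T  | F  || T
F  | T  | T  | F  | T  || T
F  | T  | T  | F  | F  || T
F  | T  | F  | T  | T  || T
F  | T  | F  | T  | F  || T
F  | T  | F  | F  | T  || T
F  | T  | F  | F  | F  || F
F  | F  | T  | T  | T  || F
F  | F  | T  | T  | F  || T
F  | F  | T  | F  | T  || T
F  | F  | T  | F  | F  || T
F  | F  | F  | T  | T  || F
F  | F  | F  | T  | F  || T
F  | F  | F  | F  | T  || T
F  | F  | F  | F  | F  || T
The formula is true on 28 of the 32 rows.

28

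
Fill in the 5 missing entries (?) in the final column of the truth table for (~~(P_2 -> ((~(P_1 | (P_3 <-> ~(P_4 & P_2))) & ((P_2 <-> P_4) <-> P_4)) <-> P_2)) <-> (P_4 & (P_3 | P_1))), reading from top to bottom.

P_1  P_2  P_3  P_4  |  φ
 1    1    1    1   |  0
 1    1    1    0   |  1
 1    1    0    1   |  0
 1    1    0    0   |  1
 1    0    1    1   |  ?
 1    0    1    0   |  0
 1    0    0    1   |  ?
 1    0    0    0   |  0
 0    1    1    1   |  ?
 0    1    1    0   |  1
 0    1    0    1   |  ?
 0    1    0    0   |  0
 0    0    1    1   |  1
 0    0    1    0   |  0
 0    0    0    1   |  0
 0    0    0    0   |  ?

Row P_1=1, P_2=0, P_3=1, P_4=1: ~~(P_2 -> ((~(P_1 | (P_3 <-> ~(P_4 & P_2))) & ((P_2 <-> P_4) <-> P_4)) <-> P_2)) = 1, (P_4 & (P_3 | P_1)) = 1, so the formula = 1.
Row P_1=1, P_2=0, P_3=0, P_4=1: ~~(P_2 -> ((~(P_1 | (P_3 <-> ~(P_4 & P_2))) & ((P_2 <-> P_4) <-> P_4)) <-> P_2)) = 1, (P_4 & (P_3 | P_1)) = 1, so the formula = 1.
Row P_1=0, P_2=1, P_3=1, P_4=1: ~~(P_2 -> ((~(P_1 | (P_3 <-> ~(P_4 & P_2))) & ((P_2 <-> P_4) <-> P_4)) <-> P_2)) = 1, (P_4 & (P_3 | P_1)) = 1, so the formula = 1.
Row P_1=0, P_2=1, P_3=0, P_4=1: ~~(P_2 -> ((~(P_1 | (P_3 <-> ~(P_4 & P_2))) & ((P_2 <-> P_4) <-> P_4)) <-> P_2)) = 0, (P_4 & (P_3 | P_1)) = 0, so the formula = 1.
Row P_1=0, P_2=0, P_3=0, P_4=0: ~~(P_2 -> ((~(P_1 | (P_3 <-> ~(P_4 & P_2))) & ((P_2 <-> P_4) <-> P_4)) <-> P_2)) = 1, (P_4 & (P_3 | P_1)) = 0, so the formula = 0.

1, 1, 1, 1, 0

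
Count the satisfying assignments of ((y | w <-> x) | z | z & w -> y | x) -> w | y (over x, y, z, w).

x  y  z  w     (y | w)  ((y | w) <-> x)  (((y | w) <-> x) | z)  (z & w)  (y | x)  (w | y)  φ
1  1  1  1        1            1                   1               1        1        1     1
1  1  1  0        1            1                   1               0        1        1     1
1  1  0  1        1            1                   1               0        1        1     1
1  1  0  0        1            1                   1               0        1        1     1
1  0  1  1        1            1                   1               1        1        1     1
1  0  1  0        0            0                   1               0        1        0     0
1  0  0  1        1            1                   1               0        1        1     1
1  0  0  0        0            0                   0               0        1        0     0
0  1  1  1        1            0                   1               1        1        1     1
0  1  1  0        1            0                   1               0        1        1     1
0  1  0  1        1            0                   0               0        1        1     1
0  1  0  0        1            0                   0               0        1        1     1
0  0  1  1        1            0                   1               1        0        1     1
0  0  1  0        0            1                   1               0        0        0     1
0  0  0  1        1            0                   0               0        0        1     1
0  0  0  0        0            1                   1               0        0        0     1
The formula is true on 14 of the 16 rows.

14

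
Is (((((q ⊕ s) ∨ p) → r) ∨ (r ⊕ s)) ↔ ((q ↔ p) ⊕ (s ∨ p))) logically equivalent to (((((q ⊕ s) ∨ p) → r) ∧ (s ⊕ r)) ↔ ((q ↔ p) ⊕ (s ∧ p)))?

p | q | r | s | φ | ψ
- | - | - | - | - | -
F | F | F | F | T | F
F | F | F | T | F | F
F | F | T | F | T | T
F | F | T | T | F | F
F | T | F | F | T | T
F | T | F | T | T | F
F | T | T | F | F | F
F | T | T | T | T | T
T | F | F | F | F | T
T | F | F | T | T | F
T | F | T | F | T | F
T | F | T | T | T | F
T | T | F | F | T | F
T | T | F | T | F | T
T | T | T | F | F | T
T | T | T | T | F | T
The columns differ at p=F, q=F, r=F, s=F (φ=T, ψ=F), so they are not equivalent.

not equivalent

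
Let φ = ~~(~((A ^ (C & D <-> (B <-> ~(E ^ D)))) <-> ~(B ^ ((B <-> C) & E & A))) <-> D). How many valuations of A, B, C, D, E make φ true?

14

A  B  C  D  E  |  φ
1  1  1  1  1  |  1
1  1  1  1  0  |  1
1  1  1  0  1  |  0
1  1  1  0  0  |  0
1  1  0  1  1  |  1
1  1  0  1  0  |  0
1  1  0  0  1  |  1
1  1  0  0  0  |  0
1  0  1  1  1  |  0
1  0  1  1  0  |  1
1  0  1  0  1  |  1
1  0  1  0  0  |  0
1  0  0  1  1  |  0
1  0  0  1  0  |  0
1  0  0  0  1  |  0
1  0  0  0  0  |  0
0  1  1  1  1  |  1
0  1  1  1  0  |  0
0  1  1  0  1  |  0
0  1  1  0  0  |  1
0  1  0  1  1  |  0
0  1  0  1  0  |  1
0  1  0  0  1  |  0
0  1  0  0  0  |  1
0  0  1  1  1  |  1
0  0  1  1  0  |  0
0  0  1  0  1  |  0
0  0  1  0  0  |  1
0  0  0  1  1  |  0
0  0  0  1  0  |  1
0  0  0  0  1  |  0
0  0  0  0  0  |  1
The formula is true on 14 of the 32 rows.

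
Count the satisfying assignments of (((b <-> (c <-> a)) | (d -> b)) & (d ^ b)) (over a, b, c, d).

6

a  b  c  d  |  (c <-> a)  (b <-> (c <-> a))  (d -> b)  (d ^ b)  φ
T  T  T  T  |      T              T             T         F     F
T  T  T  F  |      T              T             T         T     T
T  T  F  T  |      F              F             T         F     F
T  T  F  F  |      F              F             T         T     T
T  F  T  T  |      T              F             F         T     F
T  F  T  F  |      T              F             T         F     F
T  F  F  T  |      F              T             F         T     T
T  F  F  F  |      F              T             T         F     F
F  T  T  T  |      F              F             T         F     F
F  T  T  F  |      F              F             T         T     T
F  T  F  T  |      T              T             T         F     F
F  T  F  F  |      T              T             T         T     T
F  F  T  T  |      F              T             F         T     T
F  F  T  F  |      F              T             T         F     F
F  F  F  T  |      T              F             F         T     F
F  F  F  F  |      T              F             T         F     F
The formula is true on 6 of the 16 rows.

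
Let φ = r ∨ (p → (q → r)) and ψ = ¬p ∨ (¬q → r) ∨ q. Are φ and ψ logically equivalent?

not equivalent

p | q | r | φ | ψ
- | - | - | - | -
T | T | T | T | T
T | T | F | F | T
T | F | T | T | T
T | F | F | T | F
F | T | T | T | T
F | T | F | T | T
F | F | T | T | T
F | F | F | T | T
The columns differ at p=T, q=T, r=F (φ=F, ψ=T), so they are not equivalent.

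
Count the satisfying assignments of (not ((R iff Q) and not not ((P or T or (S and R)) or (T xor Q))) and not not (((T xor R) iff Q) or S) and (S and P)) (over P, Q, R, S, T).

  P      Q      R      S      T    |    φ  
 True   True   True   True   True  |  False
 True   True   True   True  False  |  False
 True   True   True  False   True  |  False
 True   True   True  False  False  |  False
 True   True  False   True   True  |   True
 True   True  False   True  False  |   True
 True   True  False  False   True  |  False
 True   True  False  False  False  |  False
 True  False   True   True   True  |   True
 True  False   True   True  False  |   True
 True  False   True  False   True  |  False
 True  False   True  False  False  |  False
 True  False  False   True   True  |  False
 True  False  False   True  False  |  False
 True  False  False  False   True  |  False
 True  False  False  False  False  |  False
False   True   True   True   True  |  False
False   True   True   True  False  |  False
False   True   True  False   True  |  False
False   True   True  False  False  |  False
False   True  False   True   True  |  False
False   True  False   True  False  |  False
False   True  False  False   True  |  False
False   True  False  False  False  |  False
False  False   True   True   True  |  False
False  False   True   True  False  |  False
False  False   True  False   True  |  False
False  False   True  False  False  |  False
False  False  False   True   True  |  False
False  False  False   True  False  |  False
False  False  False  False   True  |  False
False  False  False  False  False  |  False
The formula is true on 4 of the 32 rows.

4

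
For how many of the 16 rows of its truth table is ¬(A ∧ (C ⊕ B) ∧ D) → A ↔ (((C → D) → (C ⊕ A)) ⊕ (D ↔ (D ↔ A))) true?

6

A | B | C | D || φ
T | T | T | T || T
T | T | T | F || F
T | T | F | T || F
T | T | F | F || F
T | F | T | T || T
T | F | T | F || F
T | F | F | T || F
T | F | F | F || F
F | T | T | T || F
F | T | T | F || F
F | T | F | T || T
F | T | F | F || T
F | F | T | T || F
F | F | T | F || F
F | F | F | T || T
F | F | F | F || T
The formula is true on 6 of the 16 rows.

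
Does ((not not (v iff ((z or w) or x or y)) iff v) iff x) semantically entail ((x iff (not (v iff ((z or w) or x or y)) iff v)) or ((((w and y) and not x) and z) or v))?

no

x  y  z  w  v  |  φ  ψ
T  T  T  T  T  |  T  T
T  T  T  T  F  |  T  F
T  T  T  F  T  |  T  T
T  T  T  F  F  |  T  F
T  T  F  T  T  |  T  T
T  T  F  T  F  |  T  F
T  T  F  F  T  |  T  T
T  T  F  F  F  |  T  F
T  F  T  T  T  |  T  T
T  F  T  T  F  |  T  F
T  F  T  F  T  |  T  T
T  F  T  F  F  |  T  F
T  F  F  T  T  |  T  T
T  F  F  T  F  |  T  F
T  F  F  F  T  |  T  T
T  F  F  F  F  |  T  F
F  T  T  T  T  |  F  T
F  T  T  T  F  |  F  T
F  T  T  F  T  |  F  T
F  T  T  F  F  |  F  T
F  T  F  T  T  |  F  T
F  T  F  T  F  |  F  T
F  T  F  F  T  |  F  T
F  T  F  F  F  |  F  T
F  F  T  T  T  |  F  T
F  F  T  T  F  |  F  T
F  F  T  F  T  |  F  T
F  F  T  F  F  |  F  T
F  F  F  T  T  |  F  T
F  F  F  T  F  |  F  T
F  F  F  F  T  |  T  T
F  F  F  F  F  |  T  F
At x=T, y=T, z=T, w=T, v=F we have φ true but ψ false, so φ does not entail ψ.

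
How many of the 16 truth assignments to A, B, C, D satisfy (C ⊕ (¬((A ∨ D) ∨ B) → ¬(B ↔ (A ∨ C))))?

7

A  B  C  D  |  φ
T  T  T  T  |  F
T  T  T  F  |  F
T  T  F  T  |  T
T  T  F  F  |  T
T  F  T  T  |  F
T  F  T  F  |  F
T  F  F  T  |  T
T  F  F  F  |  T
F  T  T  T  |  F
F  T  T  F  |  F
F  T  F  T  |  T
F  T  F  F  |  T
F  F  T  T  |  F
F  F  T  F  |  F
F  F  F  T  |  T
F  F  F  F  |  F
The formula is true on 7 of the 16 rows.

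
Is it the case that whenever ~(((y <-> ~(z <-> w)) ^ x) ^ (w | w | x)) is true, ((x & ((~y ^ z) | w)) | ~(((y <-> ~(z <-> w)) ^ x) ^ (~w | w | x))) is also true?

no

x | y | z | w | φ | ψ
- | - | - | - | - | -
F | F | F | F | F | T
F | F | F | T | F | F
F | F | T | F | T | F
F | F | T | T | T | T
F | T | F | F | T | F
F | T | F | T | T | T
F | T | T | F | F | T
F | T | T | T | F | F
T | F | F | F | F | T
T | F | F | T | T | T
T | F | T | F | T | T
T | F | T | T | F | T
T | T | F | F | T | T
T | T | F | T | F | T
T | T | T | F | F | T
T | T | T | T | T | T
At x=F, y=F, z=T, w=F we have φ true but ψ false, so φ does not entail ψ.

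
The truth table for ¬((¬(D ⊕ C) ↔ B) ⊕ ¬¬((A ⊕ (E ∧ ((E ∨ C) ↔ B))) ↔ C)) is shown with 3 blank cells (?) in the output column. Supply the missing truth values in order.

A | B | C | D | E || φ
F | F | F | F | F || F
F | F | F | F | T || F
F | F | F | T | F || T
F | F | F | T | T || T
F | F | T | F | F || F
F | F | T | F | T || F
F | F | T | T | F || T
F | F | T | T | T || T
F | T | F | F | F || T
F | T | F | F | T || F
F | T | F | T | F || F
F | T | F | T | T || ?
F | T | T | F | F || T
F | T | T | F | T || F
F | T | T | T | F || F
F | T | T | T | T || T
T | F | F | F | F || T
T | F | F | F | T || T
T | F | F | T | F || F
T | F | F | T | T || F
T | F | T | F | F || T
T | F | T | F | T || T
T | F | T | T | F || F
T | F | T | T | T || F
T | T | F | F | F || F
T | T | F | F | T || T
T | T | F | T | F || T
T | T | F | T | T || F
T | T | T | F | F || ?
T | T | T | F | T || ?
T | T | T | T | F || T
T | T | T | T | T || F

Row A=F, B=T, C=F, D=T, E=T: (¬(D ⊕ C) ↔ B) = F, ¬¬((A ⊕ (E ∧ ((E ∨ C) ↔ B))) ↔ C) = F, ((¬(D ⊕ C) ↔ B) ⊕ ¬¬((A ⊕ (E ∧ ((E ∨ C) ↔ B))) ↔ C)) = F, so the formula = T.
Row A=T, B=T, C=T, D=F, E=F: (¬(D ⊕ C) ↔ B) = F, ¬¬((A ⊕ (E ∧ ((E ∨ C) ↔ B))) ↔ C) = T, ((¬(D ⊕ C) ↔ B) ⊕ ¬¬((A ⊕ (E ∧ ((E ∨ C) ↔ B))) ↔ C)) = T, so the formula = F.
Row A=T, B=T, C=T, D=F, E=T: (¬(D ⊕ C) ↔ B) = F, ¬¬((A ⊕ (E ∧ ((E ∨ C) ↔ B))) ↔ C) = F, ((¬(D ⊕ C) ↔ B) ⊕ ¬¬((A ⊕ (E ∧ ((E ∨ C) ↔ B))) ↔ C)) = F, so the formula = T.

T, F, T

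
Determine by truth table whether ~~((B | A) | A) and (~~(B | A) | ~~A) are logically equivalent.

A | B | φ | ψ
- | - | - | -
T | T | T | T
T | F | T | T
F | T | T | T
F | F | F | F
The columns for φ and ψ agree on every row, so they are logically equivalent.

equivalent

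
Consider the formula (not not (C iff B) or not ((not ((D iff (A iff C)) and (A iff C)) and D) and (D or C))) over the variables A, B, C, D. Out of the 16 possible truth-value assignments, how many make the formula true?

14

A | B | C | D | (C iff B) | not (C iff B) | not not (C iff B) | (A iff C) | (D iff (A iff C)) | (D or C) | φ
- | - | - | - | --------- | ------------- | ----------------- | --------- | ----------------- | -------- | -
0 | 0 | 0 | 0 |     1     |       0       |         1         |     1     |         0         |    0     | 1
0 | 0 | 0 | 1 |     1     |       0       |         1         |     1     |         1         |    1     | 1
0 | 0 | 1 | 0 |     0     |       1       |         0         |     0     |         1         |    1     | 1
0 | 0 | 1 | 1 |     0     |       1       |         0         |     0     |         0         |    1     | 0
0 | 1 | 0 | 0 |     0     |       1       |         0         |     1     |         0         |    0     | 1
0 | 1 | 0 | 1 |     0     |       1       |         0         |     1     |         1         |    1     | 1
0 | 1 | 1 | 0 |     1     |       0       |         1         |     0     |         1         |    1     | 1
0 | 1 | 1 | 1 |     1     |       0       |         1         |     0     |         0         |    1     | 1
1 | 0 | 0 | 0 |     1     |       0       |         1         |     0     |         1         |    0     | 1
1 | 0 | 0 | 1 |     1     |       0       |         1         |     0     |         0         |    1     | 1
1 | 0 | 1 | 0 |     0     |       1       |         0         |     1     |         0         |    1     | 1
1 | 0 | 1 | 1 |     0     |       1       |         0         |     1     |         1         |    1     | 1
1 | 1 | 0 | 0 |     0     |       1       |         0         |     0     |         1         |    0     | 1
1 | 1 | 0 | 1 |     0     |       1       |         0         |     0     |         0         |    1     | 0
1 | 1 | 1 | 0 |     1     |       0       |         1         |     1     |         0         |    1     | 1
1 | 1 | 1 | 1 |     1     |       0       |         1         |     1     |         1         |    1     | 1
The formula is true on 14 of the 16 rows.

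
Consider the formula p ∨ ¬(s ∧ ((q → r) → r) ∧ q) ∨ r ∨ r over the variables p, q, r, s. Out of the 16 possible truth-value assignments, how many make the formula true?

p | q | r | s || (q → r) | ((q → r) → r) | (s ∧ ((q → r) → r) ∧ q) | ¬(s ∧ ((q → r) → r) ∧ q) | φ
F | F | F | F ||    T    |       F       |            F            |            T             | T
F | F | F | T ||    T    |       F       |            F            |            T             | T
F | F | T | F ||    T    |       T       |            F            |            T             | T
F | F | T | T ||    T    |       T       |            F            |            T             | T
F | T | F | F ||    F    |       T       |            F            |            T             | T
F | T | F | T ||    F    |       T       |            T            |            F             | F
F | T | T | F ||    T    |       T       |            F            |            T             | T
F | T | T | T ||    T    |       T       |            T            |            F             | T
T | F | F | F ||    T    |       F       |            F            |            T             | T
T | F | F | T ||    T    |       F       |            F            |            T             | T
T | F | T | F ||    T    |       T       |            F            |            T             | T
T | F | T | T ||    T    |       T       |            F            |            T             | T
T | T | F | F ||    F    |       T       |            F            |            T             | T
T | T | F | T ||    F    |       T       |            T            |            F             | T
T | T | T | F ||    T    |       T       |            F            |            T             | T
T | T | T | T ||    T    |       T       |            T            |            F             | T
The formula is true on 15 of the 16 rows.

15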